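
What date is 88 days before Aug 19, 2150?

May 23, 2150

Counting back 88 days from August 19, 2150.
Going back 19 days from August 19, 2150 reaches the end of the previous month; 88 − 19 = 69 left.
July 2150 has 31 days: 69 − 31 = 38 left.
June 2150 has 30 days: 38 − 30 = 8 left.
May 2150 has 31 days; 31 − 8 = 23 → May 23, 2150.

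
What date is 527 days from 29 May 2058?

November 7, 2059

Counting forward 527 days from May 29, 2058.
May has 31 days, so 31 − 29 = 2 days remain after May 29, 2058; 527 − 2 = 525 left.
June 2058 has 30 days: 525 − 30 = 495 left.
July 2058 has 31 days: 495 − 31 = 464 left.
August 2058 has 31 days: 464 − 31 = 433 left.
September 2058 has 30 days: 433 − 30 = 403 left.
October 2058 has 31 days: 403 − 31 = 372 left.
November 2058 has 30 days: 372 − 30 = 342 left.
December 2058 has 31 days: 342 − 31 = 311 left.
January 2059 has 31 days: 311 − 31 = 280 left.
February 2059 has 28 days (2059 is not a leap year): 280 − 28 = 252 left.
March 2059 has 31 days: 252 − 31 = 221 left.
April 2059 has 30 days: 221 − 30 = 191 left.
May 2059 has 31 days: 191 − 31 = 160 left.
June 2059 has 30 days: 160 − 30 = 130 left.
July 2059 has 31 days: 130 − 31 = 99 left.
August 2059 has 31 days: 99 − 31 = 68 left.
September 2059 has 30 days: 68 − 30 = 38 left.
October 2059 has 31 days: 38 − 31 = 7 left.
7 days into November 2059 → November 7, 2059.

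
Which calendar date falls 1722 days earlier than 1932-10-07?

January 20, 1928

Going back 1722 days from October 7, 1932.
Going back 7 days from October 7, 1932 reaches the end of the previous month; 1722 − 7 = 1715 left.
September 1932 has 30 days: 1715 − 30 = 1685 left.
August 1932 has 31 days: 1685 − 31 = 1654 left.
July 1932 has 31 days: 1654 − 31 = 1623 left.
June 1932 has 30 days: 1623 − 30 = 1593 left.
May 1932 has 31 days: 1593 − 31 = 1562 left.
April 1932 has 30 days: 1562 − 30 = 1532 left.
March 1932 has 31 days: 1532 − 31 = 1501 left.
February 1932 has 29 days (1932 is a leap year): 1501 − 29 = 1472 left.
January 1932 has 31 days: 1472 − 31 = 1441 left.
December 1931 has 31 days: 1441 − 31 = 1410 left.
November 1931 has 30 days: 1410 − 30 = 1380 left.
October 1931 has 31 days: 1380 − 31 = 1349 left.
September 1931 has 30 days: 1349 − 30 = 1319 left.
August 1931 has 31 days: 1319 − 31 = 1288 left.
July 1931 has 31 days: 1288 − 31 = 1257 left.
June 1931 has 30 days: 1257 − 30 = 1227 left.
May 1931 has 31 days: 1227 − 31 = 1196 left.
April 1931 has 30 days: 1196 − 30 = 1166 left.
March 1931 has 31 days: 1166 − 31 = 1135 left.
February 1931 has 28 days (1931 is not a leap year): 1135 − 28 = 1107 left.
January 1931 has 31 days: 1107 − 31 = 1076 left.
December 1930 has 31 days: 1076 − 31 = 1045 left.
November 1930 has 30 days: 1045 − 30 = 1015 left.
October 1930 has 31 days: 1015 − 31 = 984 left.
September 1930 has 30 days: 984 − 30 = 954 left.
August 1930 has 31 days: 954 − 31 = 923 left.
July 1930 has 31 days: 923 − 31 = 892 left.
June 1930 has 30 days: 892 − 30 = 862 left.
May 1930 has 31 days: 862 − 31 = 831 left.
April 1930 has 30 days: 831 − 30 = 801 left.
March 1930 has 31 days: 801 − 31 = 770 left.
February 1930 has 28 days (1930 is not a leap year): 770 − 28 = 742 left.
January 1930 has 31 days: 742 − 31 = 711 left.
December 1929 has 31 days: 711 − 31 = 680 left.
November 1929 has 30 days: 680 − 30 = 650 left.
October 1929 has 31 days: 650 − 31 = 619 left.
September 1929 has 30 days: 619 − 30 = 589 left.
August 1929 has 31 days: 589 − 31 = 558 left.
July 1929 has 31 days: 558 − 31 = 527 left.
June 1929 has 30 days: 527 − 30 = 497 left.
May 1929 has 31 days: 497 − 31 = 466 left.
April 1929 has 30 days: 466 − 30 = 436 left.
March 1929 has 31 days: 436 − 31 = 405 left.
February 1929 has 28 days (1929 is not a leap year): 405 − 28 = 377 left.
January 1929 has 31 days: 377 − 31 = 346 left.
December 1928 has 31 days: 346 − 31 = 315 left.
November 1928 has 30 days: 315 − 30 = 285 left.
October 1928 has 31 days: 285 − 31 = 254 left.
September 1928 has 30 days: 254 − 30 = 224 left.
August 1928 has 31 days: 224 − 31 = 193 left.
July 1928 has 31 days: 193 − 31 = 162 left.
June 1928 has 30 days: 162 − 30 = 132 left.
May 1928 has 31 days: 132 − 31 = 101 left.
April 1928 has 30 days: 101 − 30 = 71 left.
March 1928 has 31 days: 71 − 31 = 40 left.
February 1928 has 29 days (1928 is a leap year): 40 − 29 = 11 left.
January 1928 has 31 days; 31 − 11 = 20 → January 20, 1928.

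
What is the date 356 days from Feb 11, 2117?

February 2, 2118

Counting forward 356 days from February 11, 2117.
February has 28 days, so 28 − 11 = 17 days remain after February 11, 2117; 356 − 17 = 339 left.
March 2117 has 31 days: 339 − 31 = 308 left.
April 2117 has 30 days: 308 − 30 = 278 left.
May 2117 has 31 days: 278 − 31 = 247 left.
June 2117 has 30 days: 247 − 30 = 217 left.
July 2117 has 31 days: 217 − 31 = 186 left.
August 2117 has 31 days: 186 − 31 = 155 left.
September 2117 has 30 days: 155 − 30 = 125 left.
October 2117 has 31 days: 125 − 31 = 94 left.
November 2117 has 30 days: 94 − 30 = 64 left.
December 2117 has 31 days: 64 − 31 = 33 left.
January 2118 has 31 days: 33 − 31 = 2 left.
2 days into February 2118 → February 2, 2118.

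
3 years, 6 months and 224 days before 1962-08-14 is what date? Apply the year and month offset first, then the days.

July 5, 1958

Subtracting 3 years, 6 months and 224 days from August 14, 1962: first the month/year part, then the days.
-3 years → 1959; month 8 − 6 = 2 → February 1959.
Day 14 is valid in February, giving February 14, 1959.
Now subtract 224 days from February 14, 1959.
Going back 14 days from February 14, 1959 reaches the end of the previous month; 224 − 14 = 210 left.
January 1959 has 31 days: 210 − 31 = 179 left.
December 1958 has 31 days: 179 − 31 = 148 left.
November 1958 has 30 days: 148 − 30 = 118 left.
October 1958 has 31 days: 118 − 31 = 87 left.
September 1958 has 30 days: 87 − 30 = 57 left.
August 1958 has 31 days: 57 − 31 = 26 left.
July 1958 has 31 days; 31 − 26 = 5 → July 5, 1958.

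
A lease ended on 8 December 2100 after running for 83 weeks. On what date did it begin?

May 6, 2099

Subtracting 83 weeks = 581 days from December 8, 2100.
Going back 8 days from December 8, 2100 reaches the end of the previous month; 581 − 8 = 573 left.
November 2100 has 30 days: 573 − 30 = 543 left.
October 2100 has 31 days: 543 − 31 = 512 left.
September 2100 has 30 days: 512 − 30 = 482 left.
August 2100 has 31 days: 482 − 31 = 451 left.
July 2100 has 31 days: 451 − 31 = 420 left.
June 2100 has 30 days: 420 − 30 = 390 left.
May 2100 has 31 days: 390 − 31 = 359 left.
April 2100 has 30 days: 359 − 30 = 329 left.
March 2100 has 31 days: 329 − 31 = 298 left.
February 2100 has 28 days (2100 is not a leap year (divisible by 100 but not 400)): 298 − 28 = 270 left.
January 2100 has 31 days: 270 − 31 = 239 left.
December 2099 has 31 days: 239 − 31 = 208 left.
November 2099 has 30 days: 208 − 30 = 178 left.
October 2099 has 31 days: 178 − 31 = 147 left.
September 2099 has 30 days: 147 − 30 = 117 left.
August 2099 has 31 days: 117 − 31 = 86 left.
July 2099 has 31 days: 86 − 31 = 55 left.
June 2099 has 30 days: 55 − 30 = 25 left.
May 2099 has 31 days; 31 − 25 = 6 → May 6, 2099.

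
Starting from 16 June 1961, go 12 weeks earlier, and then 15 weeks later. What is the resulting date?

July 7, 1961

Subtracting 12 weeks (= 84 days) from June 16, 1961:
Going back 16 days from June 16, 1961 reaches the end of the previous month; 84 − 16 = 68 left.
May 1961 has 31 days: 68 − 31 = 37 left.
April 1961 has 30 days: 37 − 30 = 7 left.
March 1961 has 31 days; 31 − 7 = 24 → March 24, 1961.
Advancing 15 weeks (= 105 days) from March 24, 1961:
March has 31 days, so 31 − 24 = 7 days remain after March 24, 1961; 105 − 7 = 98 left.
April 1961 has 30 days: 98 − 30 = 68 left.
May 1961 has 31 days: 68 − 31 = 37 left.
June 1961 has 30 days: 37 − 30 = 7 left.
7 days into July 1961 → July 7, 1961.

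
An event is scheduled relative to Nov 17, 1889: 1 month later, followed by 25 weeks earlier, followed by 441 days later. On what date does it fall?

September 9, 1890

Adding 1 month from November 17, 1889:
month 11 + 1 = 12 → December 1889.
Day 17 is valid in December, giving December 17, 1889.
Going back 25 weeks (= 175 days) from December 17, 1889:
Going back 17 days from December 17, 1889 reaches the end of the previous month; 175 − 17 = 158 left.
November 1889 has 30 days: 158 − 30 = 128 left.
October 1889 has 31 days: 128 − 31 = 97 left.
September 1889 has 30 days: 97 − 30 = 67 left.
August 1889 has 31 days: 67 − 31 = 36 left.
July 1889 has 31 days: 36 − 31 = 5 left.
June 1889 has 30 days; 30 − 5 = 25 → June 25, 1889.
Advancing 441 days from June 25, 1889:
June has 30 days, so 30 − 25 = 5 days remain after June 25, 1889; 441 − 5 = 436 left.
July 1889 has 31 days: 436 − 31 = 405 left.
August 1889 has 31 days: 405 − 31 = 374 left.
September 1889 has 30 days: 374 − 30 = 344 left.
October 1889 has 31 days: 344 − 31 = 313 left.
November 1889 has 30 days: 313 − 30 = 283 left.
December 1889 has 31 days: 283 − 31 = 252 left.
January 1890 has 31 days: 252 − 31 = 221 left.
February 1890 has 28 days (1890 is not a leap year): 221 − 28 = 193 left.
March 1890 has 31 days: 193 − 31 = 162 left.
April 1890 has 30 days: 162 − 30 = 132 left.
May 1890 has 31 days: 132 − 31 = 101 left.
June 1890 has 30 days: 101 − 30 = 71 left.
July 1890 has 31 days: 71 − 31 = 40 left.
August 1890 has 31 days: 40 − 31 = 9 left.
9 days into September 1890 → September 9, 1890.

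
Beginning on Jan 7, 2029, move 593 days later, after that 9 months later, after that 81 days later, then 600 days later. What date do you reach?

Counting forward 593 days from January 7, 2029:
January has 31 days, so 31 − 7 = 24 days remain after January 7, 2029; 593 − 24 = 569 left.
February 2029 has 28 days (2029 is not a leap year): 569 − 28 = 541 left.
March 2029 has 31 days: 541 − 31 = 510 left.
April 2029 has 30 days: 510 − 30 = 480 left.
May 2029 has 31 days: 480 − 31 = 449 left.
June 2029 has 30 days: 449 − 30 = 419 left.
July 2029 has 31 days: 419 − 31 = 388 left.
August 2029 has 31 days: 388 − 31 = 357 left.
September 2029 has 30 days: 357 − 30 = 327 left.
October 2029 has 31 days: 327 − 31 = 296 left.
November 2029 has 30 days: 296 − 30 = 266 left.
December 2029 has 31 days: 266 − 31 = 235 left.
January 2030 has 31 days: 235 − 31 = 204 left.
February 2030 has 28 days (2030 is not a leap year): 204 − 28 = 176 left.
March 2030 has 31 days: 176 − 31 = 145 left.
April 2030 has 30 days: 145 − 30 = 115 left.
May 2030 has 31 days: 115 − 31 = 84 left.
June 2030 has 30 days: 84 − 30 = 54 left.
July 2030 has 31 days: 54 − 31 = 23 left.
23 days into August 2030 → August 23, 2030.
Advancing 9 months from August 23, 2030:
month 8 + 9 = 17, which is month 5 of year 2031 → May 2031.
Day 23 is valid in May, giving May 23, 2031.
Adding 81 days from May 23, 2031:
May has 31 days, so 31 − 23 = 8 days remain after May 23, 2031; 81 − 8 = 73 left.
June 2031 has 30 days: 73 − 30 = 43 left.
July 2031 has 31 days: 43 − 31 = 12 left.
12 days into August 2031 → August 12, 2031.
Adding 600 days from August 12, 2031:
August has 31 days, so 31 − 12 = 19 days remain after August 12, 2031; 600 − 19 = 581 left.
September 2031 has 30 days: 581 − 30 = 551 left.
October 2031 has 31 days: 551 − 31 = 520 left.
November 2031 has 30 days: 520 − 30 = 490 left.
December 2031 has 31 days: 490 − 31 = 459 left.
January 2032 has 31 days: 459 − 31 = 428 left.
February 2032 has 29 days (2032 is a leap year): 428 − 29 = 399 left.
March 2032 has 31 days: 399 − 31 = 368 left.
April 2032 has 30 days: 368 − 30 = 338 left.
May 2032 has 31 days: 338 − 31 = 307 left.
June 2032 has 30 days: 307 − 30 = 277 left.
July 2032 has 31 days: 277 − 31 = 246 left.
August 2032 has 31 days: 246 − 31 = 215 left.
September 2032 has 30 days: 215 − 30 = 185 left.
October 2032 has 31 days: 185 − 31 = 154 left.
November 2032 has 30 days: 154 − 30 = 124 left.
December 2032 has 31 days: 124 − 31 = 93 left.
January 2033 has 31 days: 93 − 31 = 62 left.
February 2033 has 28 days (2033 is not a leap year): 62 − 28 = 34 left.
March 2033 has 31 days: 34 − 31 = 3 left.
3 days into April 2033 → April 3, 2033.

April 3, 2033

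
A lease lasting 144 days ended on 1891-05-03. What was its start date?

Going back 144 days from May 3, 1891.
Going back 3 days from May 3, 1891 reaches the end of the previous month; 144 − 3 = 141 left.
April 1891 has 30 days: 141 − 30 = 111 left.
March 1891 has 31 days: 111 − 31 = 80 left.
February 1891 has 28 days (1891 is not a leap year): 80 − 28 = 52 left.
January 1891 has 31 days: 52 − 31 = 21 left.
December 1890 has 31 days; 31 − 21 = 10 → December 10, 1890.

December 10, 1890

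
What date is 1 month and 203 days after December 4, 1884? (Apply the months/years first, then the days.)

Adding 1 month and 203 days from December 4, 1884: first the month/year part, then the days.
month 12 + 1 = 13, which is month 1 of year 1885 → January 1885.
Day 4 is valid in January, giving January 4, 1885.
Now add 203 days from January 4, 1885.
January has 31 days, so 31 − 4 = 27 days remain after January 4, 1885; 203 − 27 = 176 left.
February 1885 has 28 days (1885 is not a leap year): 176 − 28 = 148 left.
March 1885 has 31 days: 148 − 31 = 117 left.
April 1885 has 30 days: 117 − 30 = 87 left.
May 1885 has 31 days: 87 − 31 = 56 left.
June 1885 has 30 days: 56 − 30 = 26 left.
26 days into July 1885 → July 26, 1885.

July 26, 1885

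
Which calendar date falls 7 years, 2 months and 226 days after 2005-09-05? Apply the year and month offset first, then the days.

June 19, 2013

Adding 7 years, 2 months and 226 days from September 5, 2005: first the month/year part, then the days.
+7 years → 2012; month 9 + 2 = 11 → November 2012.
Day 5 is valid in November, giving November 5, 2012.
Now add 226 days from November 5, 2012.
November has 30 days, so 30 − 5 = 25 days remain after November 5, 2012; 226 − 25 = 201 left.
December 2012 has 31 days: 201 − 31 = 170 left.
January 2013 has 31 days: 170 − 31 = 139 left.
February 2013 has 28 days (2013 is not a leap year): 139 − 28 = 111 left.
March 2013 has 31 days: 111 − 31 = 80 left.
April 2013 has 30 days: 80 − 30 = 50 left.
May 2013 has 31 days: 50 − 31 = 19 left.
19 days into June 2013 → June 19, 2013.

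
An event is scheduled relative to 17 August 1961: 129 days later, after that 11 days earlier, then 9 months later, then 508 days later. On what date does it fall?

February 3, 1964

Counting forward 129 days from August 17, 1961:
August has 31 days, so 31 − 17 = 14 days remain after August 17, 1961; 129 − 14 = 115 left.
September 1961 has 30 days: 115 − 30 = 85 left.
October 1961 has 31 days: 85 − 31 = 54 left.
November 1961 has 30 days: 54 − 30 = 24 left.
24 days into December 1961 → December 24, 1961.
Going back 11 days from December 24, 1961:
24 − 11 = 13, still in December 1961.
Advancing 9 months from December 13, 1961:
month 12 + 9 = 21, which is month 9 of year 1962 → September 1962.
Day 13 is valid in September, giving September 13, 1962.
Counting forward 508 days from September 13, 1962:
September has 30 days, so 30 − 13 = 17 days remain after September 13, 1962; 508 − 17 = 491 left.
October 1962 has 31 days: 491 − 31 = 460 left.
November 1962 has 30 days: 460 − 30 = 430 left.
December 1962 has 31 days: 430 − 31 = 399 left.
January 1963 has 31 days: 399 − 31 = 368 left.
February 1963 has 28 days (1963 is not a leap year): 368 − 28 = 340 left.
March 1963 has 31 days: 340 − 31 = 309 left.
April 1963 has 30 days: 309 − 30 = 279 left.
May 1963 has 31 days: 279 − 31 = 248 left.
June 1963 has 30 days: 248 − 30 = 218 left.
July 1963 has 31 days: 218 − 31 = 187 left.
August 1963 has 31 days: 187 − 31 = 156 left.
September 1963 has 30 days: 156 − 30 = 126 left.
October 1963 has 31 days: 126 − 31 = 95 left.
November 1963 has 30 days: 95 − 30 = 65 left.
December 1963 has 31 days: 65 − 31 = 34 left.
January 1964 has 31 days: 34 − 31 = 3 left.
3 days into February 1964 → February 3, 1964.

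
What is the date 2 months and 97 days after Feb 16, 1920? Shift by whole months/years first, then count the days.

Advancing 2 months and 97 days from February 16, 1920: first the month/year part, then the days.
month 2 + 2 = 4 → April 1920.
Day 16 is valid in April, giving April 16, 1920.
Now add 97 days from April 16, 1920.
April has 30 days, so 30 − 16 = 14 days remain after April 16, 1920; 97 − 14 = 83 left.
May 1920 has 31 days: 83 − 31 = 52 left.
June 1920 has 30 days: 52 − 30 = 22 left.
22 days into July 1920 → July 22, 1920.

July 22, 1920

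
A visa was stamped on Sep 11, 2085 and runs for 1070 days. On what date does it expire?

August 16, 2088

Advancing 1070 days from September 11, 2085.
September has 30 days, so 30 − 11 = 19 days remain after September 11, 2085; 1070 − 19 = 1051 left.
October 2085 has 31 days: 1051 − 31 = 1020 left.
November 2085 has 30 days: 1020 − 30 = 990 left.
December 2085 has 31 days: 990 − 31 = 959 left.
January 2086 has 31 days: 959 − 31 = 928 left.
February 2086 has 28 days (2086 is not a leap year): 928 − 28 = 900 left.
March 2086 has 31 days: 900 − 31 = 869 left.
April 2086 has 30 days: 869 − 30 = 839 left.
May 2086 has 31 days: 839 − 31 = 808 left.
June 2086 has 30 days: 808 − 30 = 778 left.
July 2086 has 31 days: 778 − 31 = 747 left.
August 2086 has 31 days: 747 − 31 = 716 left.
September 2086 has 30 days: 716 − 30 = 686 left.
October 2086 has 31 days: 686 − 31 = 655 left.
November 2086 has 30 days: 655 − 30 = 625 left.
December 2086 has 31 days: 625 − 31 = 594 left.
January 2087 has 31 days: 594 − 31 = 563 left.
February 2087 has 28 days (2087 is not a leap year): 563 − 28 = 535 left.
March 2087 has 31 days: 535 − 31 = 504 left.
April 2087 has 30 days: 504 − 30 = 474 left.
May 2087 has 31 days: 474 − 31 = 443 left.
June 2087 has 30 days: 443 − 30 = 413 left.
July 2087 has 31 days: 413 − 31 = 382 left.
August 2087 has 31 days: 382 − 31 = 351 left.
September 2087 has 30 days: 351 − 30 = 321 left.
October 2087 has 31 days: 321 − 31 = 290 left.
November 2087 has 30 days: 290 − 30 = 260 left.
December 2087 has 31 days: 260 − 31 = 229 left.
January 2088 has 31 days: 229 − 31 = 198 left.
February 2088 has 29 days (2088 is a leap year): 198 − 29 = 169 left.
March 2088 has 31 days: 169 − 31 = 138 left.
April 2088 has 30 days: 138 − 30 = 108 left.
May 2088 has 31 days: 108 − 31 = 77 left.
June 2088 has 30 days: 77 − 30 = 47 left.
July 2088 has 31 days: 47 − 31 = 16 left.
16 days into August 2088 → August 16, 2088.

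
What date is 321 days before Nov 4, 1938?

December 18, 1937

Counting back 321 days from November 4, 1938.
Going back 4 days from November 4, 1938 reaches the end of the previous month; 321 − 4 = 317 left.
October 1938 has 31 days: 317 − 31 = 286 left.
September 1938 has 30 days: 286 − 30 = 256 left.
August 1938 has 31 days: 256 − 31 = 225 left.
July 1938 has 31 days: 225 − 31 = 194 left.
June 1938 has 30 days: 194 − 30 = 164 left.
May 1938 has 31 days: 164 − 31 = 133 left.
April 1938 has 30 days: 133 − 30 = 103 left.
March 1938 has 31 days: 103 − 31 = 72 left.
February 1938 has 28 days (1938 is not a leap year): 72 − 28 = 44 left.
January 1938 has 31 days: 44 − 31 = 13 left.
December 1937 has 31 days; 31 − 13 = 18 → December 18, 1937.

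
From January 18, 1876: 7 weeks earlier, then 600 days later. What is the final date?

Going back 7 weeks (= 49 days) from January 18, 1876:
Going back 18 days from January 18, 1876 reaches the end of the previous month; 49 − 18 = 31 left.
December 1875 has 31 days: 31 − 31 = 0 left.
November 1875 has 30 days; 30 − 0 = 30 → November 30, 1875.
Advancing 600 days from November 30, 1875:
November has 30 days, so 30 − 30 = 0 days remain after November 30, 1875; 600 − 0 = 600 left.
December 1875 has 31 days: 600 − 31 = 569 left.
January 1876 has 31 days: 569 − 31 = 538 left.
February 1876 has 29 days (1876 is a leap year): 538 − 29 = 509 left.
March 1876 has 31 days: 509 − 31 = 478 left.
April 1876 has 30 days: 478 − 30 = 448 left.
May 1876 has 31 days: 448 − 31 = 417 left.
June 1876 has 30 days: 417 − 30 = 387 left.
July 1876 has 31 days: 387 − 31 = 356 left.
August 1876 has 31 days: 356 − 31 = 325 left.
September 1876 has 30 days: 325 − 30 = 295 left.
October 1876 has 31 days: 295 − 31 = 264 left.
November 1876 has 30 days: 264 − 30 = 234 left.
December 1876 has 31 days: 234 − 31 = 203 left.
January 1877 has 31 days: 203 − 31 = 172 left.
February 1877 has 28 days (1877 is not a leap year): 172 − 28 = 144 left.
March 1877 has 31 days: 144 − 31 = 113 left.
April 1877 has 30 days: 113 − 30 = 83 left.
May 1877 has 31 days: 83 − 31 = 52 left.
June 1877 has 30 days: 52 − 30 = 22 left.
22 days into July 1877 → July 22, 1877.

July 22, 1877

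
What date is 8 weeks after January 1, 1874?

February 26, 1874

Advancing 8 weeks = 56 days from January 1, 1874.
January has 31 days, so 31 − 1 = 30 days remain after January 1, 1874; 56 − 30 = 26 left.
26 days into February 1874 → February 26, 1874.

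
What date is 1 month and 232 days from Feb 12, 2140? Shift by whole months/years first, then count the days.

Counting forward 1 month and 232 days from February 12, 2140: first the month/year part, then the days.
month 2 + 1 = 3 → March 2140.
Day 12 is valid in March, giving March 12, 2140.
Now add 232 days from March 12, 2140.
March has 31 days, so 31 − 12 = 19 days remain after March 12, 2140; 232 − 19 = 213 left.
April 2140 has 30 days: 213 − 30 = 183 left.
May 2140 has 31 days: 183 − 31 = 152 left.
June 2140 has 30 days: 152 − 30 = 122 left.
July 2140 has 31 days: 122 − 31 = 91 left.
August 2140 has 31 days: 91 − 31 = 60 left.
September 2140 has 30 days: 60 − 30 = 30 left.
30 days into October 2140 → October 30, 2140.

October 30, 2140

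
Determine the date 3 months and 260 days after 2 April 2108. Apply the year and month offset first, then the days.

Adding 3 months and 260 days from April 2, 2108: first the month/year part, then the days.
month 4 + 3 = 7 → July 2108.
Day 2 is valid in July, giving July 2, 2108.
Now add 260 days from July 2, 2108.
July has 31 days, so 31 − 2 = 29 days remain after July 2, 2108; 260 − 29 = 231 left.
August 2108 has 31 days: 231 − 31 = 200 left.
September 2108 has 30 days: 200 − 30 = 170 left.
October 2108 has 31 days: 170 − 31 = 139 left.
November 2108 has 30 days: 139 − 30 = 109 left.
December 2108 has 31 days: 109 − 31 = 78 left.
January 2109 has 31 days: 78 − 31 = 47 left.
February 2109 has 28 days (2109 is not a leap year): 47 − 28 = 19 left.
19 days into March 2109 → March 19, 2109.

March 19, 2109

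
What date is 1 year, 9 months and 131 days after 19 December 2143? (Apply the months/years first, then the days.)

January 28, 2146

Adding 1 year, 9 months and 131 days from December 19, 2143: first the month/year part, then the days.
+1 year → 2144; month 12 + 9 = 21, which is month 9 of year 2145 → September 2145.
Day 19 is valid in September, giving September 19, 2145.
Now add 131 days from September 19, 2145.
September has 30 days, so 30 − 19 = 11 days remain after September 19, 2145; 131 − 11 = 120 left.
October 2145 has 31 days: 120 − 31 = 89 left.
November 2145 has 30 days: 89 − 30 = 59 left.
December 2145 has 31 days: 59 − 31 = 28 left.
28 days into January 2146 → January 28, 2146.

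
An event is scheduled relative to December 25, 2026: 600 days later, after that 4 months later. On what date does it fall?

Counting forward 600 days from December 25, 2026:
December has 31 days, so 31 − 25 = 6 days remain after December 25, 2026; 600 − 6 = 594 left.
January 2027 has 31 days: 594 − 31 = 563 left.
February 2027 has 28 days (2027 is not a leap year): 563 − 28 = 535 left.
March 2027 has 31 days: 535 − 31 = 504 left.
April 2027 has 30 days: 504 − 30 = 474 left.
May 2027 has 31 days: 474 − 31 = 443 left.
June 2027 has 30 days: 443 − 30 = 413 left.
July 2027 has 31 days: 413 − 31 = 382 left.
August 2027 has 31 days: 382 − 31 = 351 left.
September 2027 has 30 days: 351 − 30 = 321 left.
October 2027 has 31 days: 321 − 31 = 290 left.
November 2027 has 30 days: 290 − 30 = 260 left.
December 2027 has 31 days: 260 − 31 = 229 left.
January 2028 has 31 days: 229 − 31 = 198 left.
February 2028 has 29 days (2028 is a leap year): 198 − 29 = 169 left.
March 2028 has 31 days: 169 − 31 = 138 left.
April 2028 has 30 days: 138 − 30 = 108 left.
May 2028 has 31 days: 108 − 31 = 77 left.
June 2028 has 30 days: 77 − 30 = 47 left.
July 2028 has 31 days: 47 − 31 = 16 left.
16 days into August 2028 → August 16, 2028.
Adding 4 months from August 16, 2028:
month 8 + 4 = 12 → December 2028.
Day 16 is valid in December, giving December 16, 2028.

December 16, 2028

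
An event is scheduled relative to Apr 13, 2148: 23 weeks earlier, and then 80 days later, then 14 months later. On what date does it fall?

Subtracting 23 weeks (= 161 days) from April 13, 2148:
Going back 13 days from April 13, 2148 reaches the end of the previous month; 161 − 13 = 148 left.
March 2148 has 31 days: 148 − 31 = 117 left.
February 2148 has 29 days (2148 is a leap year): 117 − 29 = 88 left.
January 2148 has 31 days: 88 − 31 = 57 left.
December 2147 has 31 days: 57 − 31 = 26 left.
November 2147 has 30 days; 30 − 26 = 4 → November 4, 2147.
Advancing 80 days from November 4, 2147:
November has 30 days, so 30 − 4 = 26 days remain after November 4, 2147; 80 − 26 = 54 left.
December 2147 has 31 days: 54 − 31 = 23 left.
23 days into January 2148 → January 23, 2148.
Adding 14 months from January 23, 2148:
month 1 + 14 = 15, which is month 3 of year 2149 → March 2149.
Day 23 is valid in March, giving March 23, 2149.

March 23, 2149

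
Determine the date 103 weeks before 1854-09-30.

Subtracting 103 weeks = 721 days from September 30, 1854.
Going back 30 days from September 30, 1854 reaches the end of the previous month; 721 − 30 = 691 left.
August 1854 has 31 days: 691 − 31 = 660 left.
July 1854 has 31 days: 660 − 31 = 629 left.
June 1854 has 30 days: 629 − 30 = 599 left.
May 1854 has 31 days: 599 − 31 = 568 left.
April 1854 has 30 days: 568 − 30 = 538 left.
March 1854 has 31 days: 538 − 31 = 507 left.
February 1854 has 28 days (1854 is not a leap year): 507 − 28 = 479 left.
January 1854 has 31 days: 479 − 31 = 448 left.
December 1853 has 31 days: 448 − 31 = 417 left.
November 1853 has 30 days: 417 − 30 = 387 left.
October 1853 has 31 days: 387 − 31 = 356 left.
September 1853 has 30 days: 356 − 30 = 326 left.
August 1853 has 31 days: 326 − 31 = 295 left.
July 1853 has 31 days: 295 − 31 = 264 left.
June 1853 has 30 days: 264 − 30 = 234 left.
May 1853 has 31 days: 234 − 31 = 203 left.
April 1853 has 30 days: 203 − 30 = 173 left.
March 1853 has 31 days: 173 − 31 = 142 left.
February 1853 has 28 days (1853 is not a leap year): 142 − 28 = 114 left.
January 1853 has 31 days: 114 − 31 = 83 left.
December 1852 has 31 days: 83 − 31 = 52 left.
November 1852 has 30 days: 52 − 30 = 22 left.
October 1852 has 31 days; 31 − 22 = 9 → October 9, 1852.

October 9, 1852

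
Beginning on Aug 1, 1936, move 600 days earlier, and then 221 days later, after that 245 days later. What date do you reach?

Counting back 600 days from August 1, 1936:
Going back 1 day from August 1, 1936 reaches the end of the previous month; 600 − 1 = 599 left.
July 1936 has 31 days: 599 − 31 = 568 left.
June 1936 has 30 days: 568 − 30 = 538 left.
May 1936 has 31 days: 538 − 31 = 507 left.
April 1936 has 30 days: 507 − 30 = 477 left.
March 1936 has 31 days: 477 − 31 = 446 left.
February 1936 has 29 days (1936 is a leap year): 446 − 29 = 417 left.
January 1936 has 31 days: 417 − 31 = 386 left.
December 1935 has 31 days: 386 − 31 = 355 left.
November 1935 has 30 days: 355 − 30 = 325 left.
October 1935 has 31 days: 325 − 31 = 294 left.
September 1935 has 30 days: 294 − 30 = 264 left.
August 1935 has 31 days: 264 − 31 = 233 left.
July 1935 has 31 days: 233 − 31 = 202 left.
June 1935 has 30 days: 202 − 30 = 172 left.
May 1935 has 31 days: 172 − 31 = 141 left.
April 1935 has 30 days: 141 − 30 = 111 left.
March 1935 has 31 days: 111 − 31 = 80 left.
February 1935 has 28 days (1935 is not a leap year): 80 − 28 = 52 left.
January 1935 has 31 days: 52 − 31 = 21 left.
December 1934 has 31 days; 31 − 21 = 10 → December 10, 1934.
Counting forward 221 days from December 10, 1934:
December has 31 days, so 31 − 10 = 21 days remain after December 10, 1934; 221 − 21 = 200 left.
January 1935 has 31 days: 200 − 31 = 169 left.
February 1935 has 28 days (1935 is not a leap year): 169 − 28 = 141 left.
March 1935 has 31 days: 141 − 31 = 110 left.
April 1935 has 30 days: 110 − 30 = 80 left.
May 1935 has 31 days: 80 − 31 = 49 left.
June 1935 has 30 days: 49 − 30 = 19 left.
19 days into July 1935 → July 19, 1935.
Counting forward 245 days from July 19, 1935:
July has 31 days, so 31 − 19 = 12 days remain after July 19, 1935; 245 − 12 = 233 left.
August 1935 has 31 days: 233 − 31 = 202 left.
September 1935 has 30 days: 202 − 30 = 172 left.
October 1935 has 31 days: 172 − 31 = 141 left.
November 1935 has 30 days: 141 − 30 = 111 left.
December 1935 has 31 days: 111 − 31 = 80 left.
January 1936 has 31 days: 80 − 31 = 49 left.
February 1936 has 29 days (1936 is a leap year): 49 − 29 = 20 left.
20 days into March 1936 → March 20, 1936.

March 20, 1936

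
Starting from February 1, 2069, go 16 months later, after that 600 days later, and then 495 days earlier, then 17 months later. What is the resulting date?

February 14, 2072

Advancing 16 months from February 1, 2069:
month 2 + 16 = 18, which is month 6 of year 2070 → June 2070.
Day 1 is valid in June, giving June 1, 2070.
Advancing 600 days from June 1, 2070:
June has 30 days, so 30 − 1 = 29 days remain after June 1, 2070; 600 − 29 = 571 left.
July 2070 has 31 days: 571 − 31 = 540 left.
August 2070 has 31 days: 540 − 31 = 509 left.
September 2070 has 30 days: 509 − 30 = 479 left.
October 2070 has 31 days: 479 − 31 = 448 left.
November 2070 has 30 days: 448 − 30 = 418 left.
December 2070 has 31 days: 418 − 31 = 387 left.
January 2071 has 31 days: 387 − 31 = 356 left.
February 2071 has 28 days (2071 is not a leap year): 356 − 28 = 328 left.
March 2071 has 31 days: 328 − 31 = 297 left.
April 2071 has 30 days: 297 − 30 = 267 left.
May 2071 has 31 days: 267 − 31 = 236 left.
June 2071 has 30 days: 236 − 30 = 206 left.
July 2071 has 31 days: 206 − 31 = 175 left.
August 2071 has 31 days: 175 − 31 = 144 left.
September 2071 has 30 days: 144 − 30 = 114 left.
October 2071 has 31 days: 114 − 31 = 83 left.
November 2071 has 30 days: 83 − 30 = 53 left.
December 2071 has 31 days: 53 − 31 = 22 left.
22 days into January 2072 → January 22, 2072.
Going back 495 days from January 22, 2072:
Going back 22 days from January 22, 2072 reaches the end of the previous month; 495 − 22 = 473 left.
December 2071 has 31 days: 473 − 31 = 442 left.
November 2071 has 30 days: 442 − 30 = 412 left.
October 2071 has 31 days: 412 − 31 = 381 left.
September 2071 has 30 days: 381 − 30 = 351 left.
August 2071 has 31 days: 351 − 31 = 320 left.
July 2071 has 31 days: 320 − 31 = 289 left.
June 2071 has 30 days: 289 − 30 = 259 left.
May 2071 has 31 days: 259 − 31 = 228 left.
April 2071 has 30 days: 228 − 30 = 198 left.
March 2071 has 31 days: 198 − 31 = 167 left.
February 2071 has 28 days (2071 is not a leap year): 167 − 28 = 139 left.
January 2071 has 31 days: 139 − 31 = 108 left.
December 2070 has 31 days: 108 − 31 = 77 left.
November 2070 has 30 days: 77 − 30 = 47 left.
October 2070 has 31 days: 47 − 31 = 16 left.
September 2070 has 30 days; 30 − 16 = 14 → September 14, 2070.
Counting forward 17 months from September 14, 2070:
month 9 + 17 = 26, which is month 2 of year 2072 → February 2072.
Day 14 is valid in February, giving February 14, 2072.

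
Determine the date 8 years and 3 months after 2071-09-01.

December 1, 2079

Adding 8 years and 3 months from September 1, 2071.
+8 years → 2079; month 9 + 3 = 12 → December 2079.
Day 1 is valid in December, giving December 1, 2079.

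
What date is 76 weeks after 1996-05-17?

October 31, 1997

Advancing 76 weeks = 532 days from May 17, 1996.
May has 31 days, so 31 − 17 = 14 days remain after May 17, 1996; 532 − 14 = 518 left.
June 1996 has 30 days: 518 − 30 = 488 left.
July 1996 has 31 days: 488 − 31 = 457 left.
August 1996 has 31 days: 457 − 31 = 426 left.
September 1996 has 30 days: 426 − 30 = 396 left.
October 1996 has 31 days: 396 − 31 = 365 left.
November 1996 has 30 days: 365 − 30 = 335 left.
December 1996 has 31 days: 335 − 31 = 304 left.
January 1997 has 31 days: 304 − 31 = 273 left.
February 1997 has 28 days (1997 is not a leap year): 273 − 28 = 245 left.
March 1997 has 31 days: 245 − 31 = 214 left.
April 1997 has 30 days: 214 − 30 = 184 left.
May 1997 has 31 days: 184 − 31 = 153 left.
June 1997 has 30 days: 153 − 30 = 123 left.
July 1997 has 31 days: 123 − 31 = 92 left.
August 1997 has 31 days: 92 − 31 = 61 left.
September 1997 has 30 days: 61 − 30 = 31 left.
31 days into October 1997 → October 31, 1997.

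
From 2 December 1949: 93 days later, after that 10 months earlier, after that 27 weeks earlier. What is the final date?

Adding 93 days from December 2, 1949:
December has 31 days, so 31 − 2 = 29 days remain after December 2, 1949; 93 − 29 = 64 left.
January 1950 has 31 days: 64 − 31 = 33 left.
February 1950 has 28 days (1950 is not a leap year): 33 − 28 = 5 left.
5 days into March 1950 → March 5, 1950.
Counting back 10 months from March 5, 1950:
month 3 − 10 = -7, which is month 5 of year 1949 → May 1949.
Day 5 is valid in May, giving May 5, 1949.
Going back 27 weeks (= 189 days) from May 5, 1949:
Going back 5 days from May 5, 1949 reaches the end of the previous month; 189 − 5 = 184 left.
April 1949 has 30 days: 184 − 30 = 154 left.
March 1949 has 31 days: 154 − 31 = 123 left.
February 1949 has 28 days (1949 is not a leap year): 123 − 28 = 95 left.
January 1949 has 31 days: 95 − 31 = 64 left.
December 1948 has 31 days: 64 − 31 = 33 left.
November 1948 has 30 days: 33 − 30 = 3 left.
October 1948 has 31 days; 31 − 3 = 28 → October 28, 1948.

October 28, 1948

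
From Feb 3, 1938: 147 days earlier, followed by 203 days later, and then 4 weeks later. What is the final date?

Subtracting 147 days from February 3, 1938:
Going back 3 days from February 3, 1938 reaches the end of the previous month; 147 − 3 = 144 left.
January 1938 has 31 days: 144 − 31 = 113 left.
December 1937 has 31 days: 113 − 31 = 82 left.
November 1937 has 30 days: 82 − 30 = 52 left.
October 1937 has 31 days: 52 − 31 = 21 left.
September 1937 has 30 days; 30 − 21 = 9 → September 9, 1937.
Adding 203 days from September 9, 1937:
September has 30 days, so 30 − 9 = 21 days remain after September 9, 1937; 203 − 21 = 182 left.
October 1937 has 31 days: 182 − 31 = 151 left.
November 1937 has 30 days: 151 − 30 = 121 left.
December 1937 has 31 days: 121 − 31 = 90 left.
January 1938 has 31 days: 90 − 31 = 59 left.
February 1938 has 28 days (1938 is not a leap year): 59 − 28 = 31 left.
31 days into March 1938 → March 31, 1938.
Advancing 4 weeks (= 28 days) from March 31, 1938:
March has 31 days, so 31 − 31 = 0 days remain after March 31, 1938; 28 − 0 = 28 left.
28 days into April 1938 → April 28, 1938.

April 28, 1938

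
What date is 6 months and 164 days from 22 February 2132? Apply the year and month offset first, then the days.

February 2, 2133

Counting forward 6 months and 164 days from February 22, 2132: first the month/year part, then the days.
month 2 + 6 = 8 → August 2132.
Day 22 is valid in August, giving August 22, 2132.
Now add 164 days from August 22, 2132.
August has 31 days, so 31 − 22 = 9 days remain after August 22, 2132; 164 − 9 = 155 left.
September 2132 has 30 days: 155 − 30 = 125 left.
October 2132 has 31 days: 125 − 31 = 94 left.
November 2132 has 30 days: 94 − 30 = 64 left.
December 2132 has 31 days: 64 − 31 = 33 left.
January 2133 has 31 days: 33 − 31 = 2 left.
2 days into February 2133 → February 2, 2133.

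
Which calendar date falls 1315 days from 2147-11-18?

June 25, 2151

Counting forward 1315 days from November 18, 2147.
November has 30 days, so 30 − 18 = 12 days remain after November 18, 2147; 1315 − 12 = 1303 left.
December 2147 has 31 days: 1303 − 31 = 1272 left.
January 2148 has 31 days: 1272 − 31 = 1241 left.
February 2148 has 29 days (2148 is a leap year): 1241 − 29 = 1212 left.
March 2148 has 31 days: 1212 − 31 = 1181 left.
April 2148 has 30 days: 1181 − 30 = 1151 left.
May 2148 has 31 days: 1151 − 31 = 1120 left.
June 2148 has 30 days: 1120 − 30 = 1090 left.
July 2148 has 31 days: 1090 − 31 = 1059 left.
August 2148 has 31 days: 1059 − 31 = 1028 left.
September 2148 has 30 days: 1028 − 30 = 998 left.
October 2148 has 31 days: 998 − 31 = 967 left.
November 2148 has 30 days: 967 − 30 = 937 left.
December 2148 has 31 days: 937 − 31 = 906 left.
January 2149 has 31 days: 906 − 31 = 875 left.
February 2149 has 28 days (2149 is not a leap year): 875 − 28 = 847 left.
March 2149 has 31 days: 847 − 31 = 816 left.
April 2149 has 30 days: 816 − 30 = 786 left.
May 2149 has 31 days: 786 − 31 = 755 left.
June 2149 has 30 days: 755 − 30 = 725 left.
July 2149 has 31 days: 725 − 31 = 694 left.
August 2149 has 31 days: 694 − 31 = 663 left.
September 2149 has 30 days: 663 − 30 = 633 left.
October 2149 has 31 days: 633 − 31 = 602 left.
November 2149 has 30 days: 602 − 30 = 572 left.
December 2149 has 31 days: 572 − 31 = 541 left.
January 2150 has 31 days: 541 − 31 = 510 left.
February 2150 has 28 days (2150 is not a leap year): 510 − 28 = 482 left.
March 2150 has 31 days: 482 − 31 = 451 left.
April 2150 has 30 days: 451 − 30 = 421 left.
May 2150 has 31 days: 421 − 31 = 390 left.
June 2150 has 30 days: 390 − 30 = 360 left.
July 2150 has 31 days: 360 − 31 = 329 left.
August 2150 has 31 days: 329 − 31 = 298 left.
September 2150 has 30 days: 298 − 30 = 268 left.
October 2150 has 31 days: 268 − 31 = 237 left.
November 2150 has 30 days: 237 − 30 = 207 left.
December 2150 has 31 days: 207 − 31 = 176 left.
January 2151 has 31 days: 176 − 31 = 145 left.
February 2151 has 28 days (2151 is not a leap year): 145 − 28 = 117 left.
March 2151 has 31 days: 117 − 31 = 86 left.
April 2151 has 30 days: 86 − 30 = 56 left.
May 2151 has 31 days: 56 − 31 = 25 left.
25 days into June 2151 → June 25, 2151.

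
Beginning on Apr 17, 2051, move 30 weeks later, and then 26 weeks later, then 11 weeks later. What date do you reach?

July 29, 2052

Adding 30 weeks (= 210 days) from April 17, 2051:
April has 30 days, so 30 − 17 = 13 days remain after April 17, 2051; 210 − 13 = 197 left.
May 2051 has 31 days: 197 − 31 = 166 left.
June 2051 has 30 days: 166 − 30 = 136 left.
July 2051 has 31 days: 136 − 31 = 105 left.
August 2051 has 31 days: 105 − 31 = 74 left.
September 2051 has 30 days: 74 − 30 = 44 left.
October 2051 has 31 days: 44 − 31 = 13 left.
13 days into November 2051 → November 13, 2051.
Counting forward 26 weeks (= 182 days) from November 13, 2051:
November has 30 days, so 30 − 13 = 17 days remain after November 13, 2051; 182 − 17 = 165 left.
December 2051 has 31 days: 165 − 31 = 134 left.
January 2052 has 31 days: 134 − 31 = 103 left.
February 2052 has 29 days (2052 is a leap year): 103 − 29 = 74 left.
March 2052 has 31 days: 74 − 31 = 43 left.
April 2052 has 30 days: 43 − 30 = 13 left.
13 days into May 2052 → May 13, 2052.
Counting forward 11 weeks (= 77 days) from May 13, 2052:
May has 31 days, so 31 − 13 = 18 days remain after May 13, 2052; 77 − 18 = 59 left.
June 2052 has 30 days: 59 − 30 = 29 left.
29 days into July 2052 → July 29, 2052.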